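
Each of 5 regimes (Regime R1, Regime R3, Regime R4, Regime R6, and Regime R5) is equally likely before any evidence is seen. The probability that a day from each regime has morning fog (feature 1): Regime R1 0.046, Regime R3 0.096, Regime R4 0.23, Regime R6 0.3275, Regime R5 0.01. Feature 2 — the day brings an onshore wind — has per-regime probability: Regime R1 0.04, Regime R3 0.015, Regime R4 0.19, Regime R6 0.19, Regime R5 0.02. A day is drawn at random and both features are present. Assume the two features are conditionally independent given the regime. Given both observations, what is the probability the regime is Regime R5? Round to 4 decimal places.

0.0018

With a uniform prior (1/5 each), posterior ∝ likelihood:
  Regime R1: 0.046 × 0.04 = 0.00184
  Regime R3: 0.096 × 0.015 = 0.00144
  Regime R4: 0.23 × 0.19 = 0.0437
  Regime R6: 0.3275 × 0.19 = 0.062225
  Regime R5: 0.01 × 0.02 = 0.0002
Sum = 0.109405.
P(Regime R5 | evidence) = 0.0002 / 0.109405 ≈ 0.0018.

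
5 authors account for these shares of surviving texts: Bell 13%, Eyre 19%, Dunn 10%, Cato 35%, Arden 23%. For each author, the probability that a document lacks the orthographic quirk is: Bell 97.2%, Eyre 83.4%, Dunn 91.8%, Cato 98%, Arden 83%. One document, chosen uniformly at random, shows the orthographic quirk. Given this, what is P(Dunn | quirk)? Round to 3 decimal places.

Taking complements, P(quirk | each) = Bell 0.028, Eyre 0.166, Dunn 0.082, Cato 0.02, Arden 0.17.
Compute prior × likelihood for every hypothesis:
  Bell: 0.13 × 0.028 = 0.00364
  Eyre: 0.19 × 0.166 = 0.03154
  Dunn: 0.1 × 0.082 = 0.0082
  Cato: 0.35 × 0.02 = 0.007
  Arden: 0.23 × 0.17 = 0.0391
Total = 0.08948.
P(Dunn | evidence) = 0.0082 / 0.08948 ≈ 0.092.

0.092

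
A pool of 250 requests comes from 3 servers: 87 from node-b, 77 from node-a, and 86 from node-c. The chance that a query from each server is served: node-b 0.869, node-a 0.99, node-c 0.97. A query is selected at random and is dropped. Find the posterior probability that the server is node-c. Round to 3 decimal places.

0.175

Taking complements, P(dropped | each) = node-b 0.131, node-a 0.01, node-c 0.03.
By Bayes' rule, posterior ∝ prior × likelihood:
  node-b: 0.348 × 0.131 = 0.045588
  node-a: 0.308 × 0.01 = 0.00308
  node-c: 0.344 × 0.03 = 0.01032
Sum = 0.058988.
P(node-c | evidence) = 0.01032 / 0.058988 ≈ 0.175.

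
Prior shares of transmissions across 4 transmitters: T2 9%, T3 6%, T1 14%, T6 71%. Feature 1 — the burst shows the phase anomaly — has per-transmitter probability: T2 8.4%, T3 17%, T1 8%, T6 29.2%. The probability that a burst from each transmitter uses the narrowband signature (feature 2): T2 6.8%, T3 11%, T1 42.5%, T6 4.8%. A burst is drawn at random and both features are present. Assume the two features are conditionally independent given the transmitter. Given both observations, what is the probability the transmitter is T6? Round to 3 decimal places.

Unnormalized posteriors (prior × likelihood):
  T2: 0.09 × 0.084 × 0.068 = 0.00051408
  T3: 0.06 × 0.17 × 0.11 = 0.001122
  T1: 0.14 × 0.08 × 0.425 = 0.00476
  T6: 0.71 × 0.292 × 0.048 = 0.00995136
Sum = 0.01634744.
P(T6 | evidence) = 0.00995136 / 0.01634744 ≈ 0.609.

0.609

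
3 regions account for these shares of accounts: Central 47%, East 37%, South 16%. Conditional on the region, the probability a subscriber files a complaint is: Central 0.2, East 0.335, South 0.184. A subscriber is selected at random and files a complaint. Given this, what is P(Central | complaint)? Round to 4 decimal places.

Unnormalized posteriors (prior × likelihood):
  Central: 0.47 × 0.2 = 0.094
  East: 0.37 × 0.335 = 0.12395
  South: 0.16 × 0.184 = 0.02944
Normalizing constant = 0.24739.
P(Central | evidence) = 0.094 / 0.24739 ≈ 0.3800.

0.3800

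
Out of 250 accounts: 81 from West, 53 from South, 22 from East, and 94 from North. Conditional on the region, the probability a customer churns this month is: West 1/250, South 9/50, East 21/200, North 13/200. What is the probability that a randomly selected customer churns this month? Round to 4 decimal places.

By Bayes' rule, posterior ∝ prior × likelihood:
  West: 0.324 × 0.004 = 0.001296
  South: 0.212 × 0.18 = 0.03816
  East: 0.088 × 0.105 = 0.00924
  North: 0.376 × 0.065 = 0.02444
P(churn) = 0.001296 + 0.03816 + 0.00924 + 0.02444 = 0.073136 → 0.0731.

0.0731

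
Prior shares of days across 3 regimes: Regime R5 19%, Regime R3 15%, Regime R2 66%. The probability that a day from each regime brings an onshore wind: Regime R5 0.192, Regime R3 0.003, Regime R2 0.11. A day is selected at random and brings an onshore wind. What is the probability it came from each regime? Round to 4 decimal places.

Compute prior × likelihood for every hypothesis:
  Regime R5: 0.19 × 0.192 = 0.03648
  Regime R3: 0.15 × 0.003 = 0.00045
  Regime R2: 0.66 × 0.11 = 0.0726
Total = 0.10953.
P(Regime R5 | onshore) = 0.03648/0.10953 ≈ 0.3331
P(Regime R3 | onshore) = 0.00045/0.10953 ≈ 0.0041
P(Regime R2 | onshore) = 0.0726/0.10953 ≈ 0.6628
(Check: 0.3331+0.0041+0.6628 = 1.0000.)

Regime R5 0.3331, Regime R3 0.0041, Regime R2 0.6628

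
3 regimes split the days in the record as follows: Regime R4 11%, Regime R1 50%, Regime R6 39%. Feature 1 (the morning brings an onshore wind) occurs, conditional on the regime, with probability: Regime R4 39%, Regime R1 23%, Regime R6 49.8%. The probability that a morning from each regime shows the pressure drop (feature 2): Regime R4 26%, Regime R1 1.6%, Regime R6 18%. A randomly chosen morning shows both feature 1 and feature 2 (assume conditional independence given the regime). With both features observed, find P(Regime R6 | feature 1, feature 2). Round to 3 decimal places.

Compute prior × likelihood for every hypothesis:
  Regime R4: 0.11 × 0.39 × 0.26 = 0.011154
  Regime R1: 0.5 × 0.23 × 0.016 = 0.00184
  Regime R6: 0.39 × 0.498 × 0.18 = 0.0349596
Normalizing constant = 0.0479536.
P(Regime R6 | evidence) = 0.0349596 / 0.0479536 ≈ 0.729.

0.729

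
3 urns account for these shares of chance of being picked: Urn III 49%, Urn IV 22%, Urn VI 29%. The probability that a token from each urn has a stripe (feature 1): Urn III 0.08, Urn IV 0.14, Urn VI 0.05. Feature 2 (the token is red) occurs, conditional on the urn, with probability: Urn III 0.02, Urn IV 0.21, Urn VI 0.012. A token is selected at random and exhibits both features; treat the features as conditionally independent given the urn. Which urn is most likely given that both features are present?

Urn IV

Unnormalized posteriors (prior × likelihood):
  Urn III: 0.49 × 0.08 × 0.02 = 0.000784
  Urn IV: 0.22 × 0.14 × 0.21 = 0.006468
  Urn VI: 0.29 × 0.05 × 0.012 = 0.000174
Sum = 0.007426.
Largest term belongs to Urn IV, so Urn IV is most probable.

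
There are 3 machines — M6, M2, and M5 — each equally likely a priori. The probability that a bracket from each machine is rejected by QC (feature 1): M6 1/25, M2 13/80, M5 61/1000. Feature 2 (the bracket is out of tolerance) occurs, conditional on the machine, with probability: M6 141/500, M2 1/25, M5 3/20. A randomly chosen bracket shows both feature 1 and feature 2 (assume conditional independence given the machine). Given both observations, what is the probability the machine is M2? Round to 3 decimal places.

0.241

With a uniform prior (1/3 each), posterior ∝ likelihood:
  M6: 0.04 × 0.282 = 0.01128
  M2: 0.1625 × 0.04 = 0.0065
  M5: 0.061 × 0.15 = 0.00915
Total = 0.02693.
P(M2 | evidence) = 0.0065 / 0.02693 ≈ 0.241.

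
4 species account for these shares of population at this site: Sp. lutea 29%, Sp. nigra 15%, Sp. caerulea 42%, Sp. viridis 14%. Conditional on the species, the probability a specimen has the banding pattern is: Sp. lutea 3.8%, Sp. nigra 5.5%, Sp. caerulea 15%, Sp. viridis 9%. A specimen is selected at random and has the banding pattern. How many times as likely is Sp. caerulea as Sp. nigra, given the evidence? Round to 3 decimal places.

7.636

By Bayes' rule, posterior ∝ prior × likelihood:
  Sp. lutea: 0.29 × 0.038 = 0.01102
  Sp. nigra: 0.15 × 0.055 = 0.00825
  Sp. caerulea: 0.42 × 0.15 = 0.063
  Sp. viridis: 0.14 × 0.09 = 0.0126
Total = 0.09487.
The ratio is 0.063 / 0.00825 (the normalizer cancels) = 7.636.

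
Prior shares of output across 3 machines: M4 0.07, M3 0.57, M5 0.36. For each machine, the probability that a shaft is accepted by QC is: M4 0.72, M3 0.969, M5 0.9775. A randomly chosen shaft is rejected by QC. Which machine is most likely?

M4

Taking complements, P(rejected | each) = M4 0.28, M3 0.031, M5 0.0225.
Compute prior × likelihood for every hypothesis:
  M4: 0.07 × 0.28 = 0.0196
  M3: 0.57 × 0.031 = 0.01767
  M5: 0.36 × 0.0225 = 0.0081
Sum = 0.04537.
Largest term belongs to M4, so M4 is most probable.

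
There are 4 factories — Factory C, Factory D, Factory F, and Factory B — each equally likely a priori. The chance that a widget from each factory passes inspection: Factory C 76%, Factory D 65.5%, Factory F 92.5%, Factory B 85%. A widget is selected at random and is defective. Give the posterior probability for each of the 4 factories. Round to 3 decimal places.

Factory C 0.296, Factory D 0.426, Factory F 0.093, Factory B 0.185

Taking complements, P(defective | each) = Factory C 0.24, Factory D 0.345, Factory F 0.075, Factory B 0.15.
Since the prior is uniform, the posterior is proportional to the likelihood:
  Factory C: 0.24
  Factory D: 0.345
  Factory F: 0.075
  Factory B: 0.15
Sum = 0.81.
P(Factory C | defective) = 0.24/0.81 ≈ 0.296
P(Factory D | defective) = 0.345/0.81 ≈ 0.426
P(Factory F | defective) = 0.075/0.81 ≈ 0.093
P(Factory B | defective) = 0.15/0.81 ≈ 0.185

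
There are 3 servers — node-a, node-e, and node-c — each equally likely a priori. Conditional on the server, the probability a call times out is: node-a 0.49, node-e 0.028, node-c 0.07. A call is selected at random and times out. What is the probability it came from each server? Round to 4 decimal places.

node-a 0.8333, node-e 0.0476, node-c 0.1190

With a uniform prior (1/3 each), posterior ∝ likelihood:
  node-a: 0.49
  node-e: 0.028
  node-c: 0.07
Total = 0.588.
P(node-a | timeout) = 0.49/0.588 ≈ 0.8333
P(node-e | timeout) = 0.028/0.588 ≈ 0.0476
P(node-c | timeout) = 0.07/0.588 ≈ 0.1190
(Check: 0.8333+0.0476+0.1190 = 0.9999.)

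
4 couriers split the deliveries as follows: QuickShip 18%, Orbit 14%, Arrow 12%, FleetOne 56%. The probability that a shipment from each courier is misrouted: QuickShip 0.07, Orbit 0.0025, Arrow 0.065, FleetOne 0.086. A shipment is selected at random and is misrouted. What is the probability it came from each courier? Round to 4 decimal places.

QuickShip 0.1828, Orbit 0.0051, Arrow 0.1132, FleetOne 0.6989

Compute prior × likelihood for every hypothesis:
  QuickShip: 0.18 × 0.07 = 0.0126
  Orbit: 0.14 × 0.0025 = 0.00035
  Arrow: 0.12 × 0.065 = 0.0078
  FleetOne: 0.56 × 0.086 = 0.04816
Total = 0.06891.
P(QuickShip | misrouted) = 0.0126/0.06891 ≈ 0.1828
P(Orbit | misrouted) = 0.00035/0.06891 ≈ 0.0051
P(Arrow | misrouted) = 0.0078/0.06891 ≈ 0.1132
P(FleetOne | misrouted) = 0.04816/0.06891 ≈ 0.6989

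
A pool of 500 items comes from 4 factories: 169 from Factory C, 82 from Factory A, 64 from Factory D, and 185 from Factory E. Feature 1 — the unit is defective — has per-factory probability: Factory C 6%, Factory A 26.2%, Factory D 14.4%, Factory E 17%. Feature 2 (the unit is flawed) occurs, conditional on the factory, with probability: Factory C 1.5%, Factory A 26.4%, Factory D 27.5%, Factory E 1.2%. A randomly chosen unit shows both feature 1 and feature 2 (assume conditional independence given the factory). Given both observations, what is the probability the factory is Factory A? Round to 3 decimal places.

Unnormalized posteriors (prior × likelihood):
  Factory C: 0.338 × 0.06 × 0.015 = 0.0003042
  Factory A: 0.164 × 0.262 × 0.264 = 0.011343552
  Factory D: 0.128 × 0.144 × 0.275 = 0.0050688
  Factory E: 0.37 × 0.17 × 0.012 = 0.0007548
Normalizing constant = 0.017471352.
P(Factory A | evidence) = 0.011343552 / 0.017471352 ≈ 0.649.

0.649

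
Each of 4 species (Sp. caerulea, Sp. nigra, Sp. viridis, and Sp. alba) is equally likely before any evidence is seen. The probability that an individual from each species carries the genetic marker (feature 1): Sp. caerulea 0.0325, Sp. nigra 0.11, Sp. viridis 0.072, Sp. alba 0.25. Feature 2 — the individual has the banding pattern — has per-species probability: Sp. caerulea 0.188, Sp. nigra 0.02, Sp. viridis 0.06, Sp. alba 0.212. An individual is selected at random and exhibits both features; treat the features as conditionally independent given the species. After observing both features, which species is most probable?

Sp. alba

Since the prior is uniform, the posterior is proportional to the likelihood:
  Sp. caerulea: 0.0325 × 0.188 = 0.00611
  Sp. nigra: 0.11 × 0.02 = 0.0022
  Sp. viridis: 0.072 × 0.06 = 0.00432
  Sp. alba: 0.25 × 0.212 = 0.053
Total = 0.06563.
Largest term belongs to Sp. alba, so Sp. alba is most probable.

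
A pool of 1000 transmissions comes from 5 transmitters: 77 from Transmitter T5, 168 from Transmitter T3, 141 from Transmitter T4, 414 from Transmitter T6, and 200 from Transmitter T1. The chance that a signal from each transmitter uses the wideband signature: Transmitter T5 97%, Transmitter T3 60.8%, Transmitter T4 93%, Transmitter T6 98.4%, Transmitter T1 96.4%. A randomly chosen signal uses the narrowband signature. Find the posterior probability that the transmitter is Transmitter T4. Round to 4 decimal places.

Taking complements, P(narrowband | each) = Transmitter T5 0.03, Transmitter T3 0.392, Transmitter T4 0.07, Transmitter T6 0.016, Transmitter T1 0.036.
Compute prior × likelihood for every hypothesis:
  Transmitter T5: 0.077 × 0.03 = 0.00231
  Transmitter T3: 0.168 × 0.392 = 0.065856
  Transmitter T4: 0.141 × 0.07 = 0.00987
  Transmitter T6: 0.414 × 0.016 = 0.006624
  Transmitter T1: 0.2 × 0.036 = 0.0072
Total = 0.09186.
P(Transmitter T4 | evidence) = 0.00987 / 0.09186 ≈ 0.1074.

0.1074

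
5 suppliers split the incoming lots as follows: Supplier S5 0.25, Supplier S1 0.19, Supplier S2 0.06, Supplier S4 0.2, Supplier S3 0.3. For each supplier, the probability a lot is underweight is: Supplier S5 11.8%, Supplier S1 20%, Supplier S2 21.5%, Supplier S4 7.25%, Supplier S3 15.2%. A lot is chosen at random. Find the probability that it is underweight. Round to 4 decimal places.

Prior × likelihood for each hypothesis:
  Supplier S5: 0.25 × 0.118 = 0.0295
  Supplier S1: 0.19 × 0.2 = 0.038
  Supplier S2: 0.06 × 0.215 = 0.0129
  Supplier S4: 0.2 × 0.0725 = 0.0145
  Supplier S3: 0.3 × 0.152 = 0.0456
P(underweight) = 0.0295 + 0.038 + 0.0129 + 0.0145 + 0.0456 = 0.1405 → 0.1405.

0.1405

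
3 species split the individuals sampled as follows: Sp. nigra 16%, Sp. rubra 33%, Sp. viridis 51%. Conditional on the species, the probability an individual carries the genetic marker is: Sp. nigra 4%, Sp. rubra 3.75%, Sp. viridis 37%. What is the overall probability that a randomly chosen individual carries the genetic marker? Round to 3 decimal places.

Prior × likelihood for each hypothesis:
  Sp. nigra: 0.16 × 0.04 = 0.0064
  Sp. rubra: 0.33 × 0.0375 = 0.012375
  Sp. viridis: 0.51 × 0.37 = 0.1887
P(marker) = 0.0064 + 0.012375 + 0.1887 = 0.207475 → 0.207.

0.207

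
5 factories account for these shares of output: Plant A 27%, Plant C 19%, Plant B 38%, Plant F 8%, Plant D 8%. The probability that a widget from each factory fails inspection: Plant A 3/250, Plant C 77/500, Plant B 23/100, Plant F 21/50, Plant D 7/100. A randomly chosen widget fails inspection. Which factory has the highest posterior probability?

Compute prior × likelihood for every hypothesis:
  Plant A: 0.27 × 0.012 = 0.00324
  Plant C: 0.19 × 0.154 = 0.02926
  Plant B: 0.38 × 0.23 = 0.0874
  Plant F: 0.08 × 0.42 = 0.0336
  Plant D: 0.08 × 0.07 = 0.0056
Total = 0.1591.
Largest term belongs to Plant B, so Plant B is most probable.

Plant B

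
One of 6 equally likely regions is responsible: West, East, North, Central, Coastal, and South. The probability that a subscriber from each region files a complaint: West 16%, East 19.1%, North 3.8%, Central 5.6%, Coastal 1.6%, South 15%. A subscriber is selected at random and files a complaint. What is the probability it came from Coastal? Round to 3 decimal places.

Since the prior is uniform, the posterior is proportional to the likelihood:
  West: 0.16
  East: 0.191
  North: 0.038
  Central: 0.056
  Coastal: 0.016
  South: 0.15
Total = 0.611.
P(Coastal | evidence) = 0.016 / 0.611 ≈ 0.026.

0.026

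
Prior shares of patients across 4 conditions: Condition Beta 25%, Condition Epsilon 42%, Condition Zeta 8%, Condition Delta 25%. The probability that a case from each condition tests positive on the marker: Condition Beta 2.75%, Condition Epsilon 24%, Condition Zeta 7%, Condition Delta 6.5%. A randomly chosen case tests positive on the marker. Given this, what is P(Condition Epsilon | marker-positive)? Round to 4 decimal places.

0.7782

By Bayes' rule, posterior ∝ prior × likelihood:
  Condition Beta: 0.25 × 0.0275 = 0.006875
  Condition Epsilon: 0.42 × 0.24 = 0.1008
  Condition Zeta: 0.08 × 0.07 = 0.0056
  Condition Delta: 0.25 × 0.065 = 0.01625
Sum = 0.129525.
P(Condition Epsilon | evidence) = 0.1008 / 0.129525 ≈ 0.7782.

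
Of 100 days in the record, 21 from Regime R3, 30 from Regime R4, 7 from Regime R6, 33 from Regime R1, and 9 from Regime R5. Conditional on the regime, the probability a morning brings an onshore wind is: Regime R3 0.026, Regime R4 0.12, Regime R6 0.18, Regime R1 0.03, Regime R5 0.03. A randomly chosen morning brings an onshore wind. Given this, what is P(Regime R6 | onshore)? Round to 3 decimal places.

Prior × likelihood for each hypothesis:
  Regime R3: 0.21 × 0.026 = 0.00546
  Regime R4: 0.3 × 0.12 = 0.036
  Regime R6: 0.07 × 0.18 = 0.0126
  Regime R1: 0.33 × 0.03 = 0.0099
  Regime R5: 0.09 × 0.03 = 0.0027
Normalizing constant = 0.06666.
P(Regime R6 | evidence) = 0.0126 / 0.06666 ≈ 0.189.

0.189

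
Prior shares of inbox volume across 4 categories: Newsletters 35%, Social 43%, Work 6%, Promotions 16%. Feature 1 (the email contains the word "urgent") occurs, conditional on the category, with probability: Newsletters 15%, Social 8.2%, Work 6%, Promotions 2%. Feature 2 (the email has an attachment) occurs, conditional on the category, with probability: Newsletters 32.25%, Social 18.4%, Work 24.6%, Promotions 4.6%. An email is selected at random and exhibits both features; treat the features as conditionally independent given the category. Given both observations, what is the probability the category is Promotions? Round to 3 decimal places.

Compute prior × likelihood for every hypothesis:
  Newsletters: 0.35 × 0.15 × 0.3225 = 0.01693125
  Social: 0.43 × 0.082 × 0.184 = 0.00648784
  Work: 0.06 × 0.06 × 0.246 = 0.0008856
  Promotions: 0.16 × 0.02 × 0.046 = 0.0001472
Total = 0.02445189.
P(Promotions | evidence) = 0.0001472 / 0.02445189 ≈ 0.006.

0.006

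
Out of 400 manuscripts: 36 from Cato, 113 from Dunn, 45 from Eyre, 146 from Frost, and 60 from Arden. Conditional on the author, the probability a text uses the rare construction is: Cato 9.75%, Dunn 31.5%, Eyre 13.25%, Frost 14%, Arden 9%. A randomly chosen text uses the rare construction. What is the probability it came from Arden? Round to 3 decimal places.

0.076

Unnormalized posteriors (prior × likelihood):
  Cato: 0.09 × 0.0975 = 0.008775
  Dunn: 0.2825 × 0.315 = 0.0889875
  Eyre: 0.1125 × 0.1325 = 0.01490625
  Frost: 0.365 × 0.14 = 0.0511
  Arden: 0.15 × 0.09 = 0.0135
Sum = 0.17726875.
P(Arden | evidence) = 0.0135 / 0.17726875 ≈ 0.076.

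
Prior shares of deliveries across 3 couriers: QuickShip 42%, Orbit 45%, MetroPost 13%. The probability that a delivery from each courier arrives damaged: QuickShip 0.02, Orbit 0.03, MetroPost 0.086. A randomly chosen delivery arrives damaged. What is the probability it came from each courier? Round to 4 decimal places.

By Bayes' rule, posterior ∝ prior × likelihood:
  QuickShip: 0.42 × 0.02 = 0.0084
  Orbit: 0.45 × 0.03 = 0.0135
  MetroPost: 0.13 × 0.086 = 0.01118
Total = 0.03308.
P(QuickShip | damaged) = 0.0084/0.03308 ≈ 0.2539
P(Orbit | damaged) = 0.0135/0.03308 ≈ 0.4081
P(MetroPost | damaged) = 0.01118/0.03308 ≈ 0.3380

QuickShip 0.2539, Orbit 0.4081, MetroPost 0.3380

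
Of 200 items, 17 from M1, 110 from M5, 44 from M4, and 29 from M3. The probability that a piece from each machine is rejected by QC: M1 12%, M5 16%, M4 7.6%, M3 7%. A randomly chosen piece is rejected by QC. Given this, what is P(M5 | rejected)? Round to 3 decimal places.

0.704

Prior × likelihood for each hypothesis:
  M1: 0.085 × 0.12 = 0.0102
  M5: 0.55 × 0.16 = 0.088
  M4: 0.22 × 0.076 = 0.01672
  M3: 0.145 × 0.07 = 0.01015
Sum = 0.12507.
P(M5 | evidence) = 0.088 / 0.12507 ≈ 0.704.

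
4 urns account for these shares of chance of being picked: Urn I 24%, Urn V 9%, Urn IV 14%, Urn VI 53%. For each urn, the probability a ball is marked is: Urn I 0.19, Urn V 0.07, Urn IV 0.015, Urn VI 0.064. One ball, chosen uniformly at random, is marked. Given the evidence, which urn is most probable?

Urn I

Unnormalized posteriors (prior × likelihood):
  Urn I: 0.24 × 0.19 = 0.0456
  Urn V: 0.09 × 0.07 = 0.0063
  Urn IV: 0.14 × 0.015 = 0.0021
  Urn VI: 0.53 × 0.064 = 0.03392
Total = 0.08792.
Largest term belongs to Urn I, so Urn I is most probable.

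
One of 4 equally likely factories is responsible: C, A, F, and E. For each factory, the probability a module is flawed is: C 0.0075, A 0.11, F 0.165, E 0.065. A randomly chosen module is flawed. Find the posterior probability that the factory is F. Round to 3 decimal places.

Since the prior is uniform, the posterior is proportional to the likelihood:
  C: 0.0075
  A: 0.11
  F: 0.165
  E: 0.065
Normalizing constant = 0.3475.
P(F | evidence) = 0.165 / 0.3475 ≈ 0.475.

0.475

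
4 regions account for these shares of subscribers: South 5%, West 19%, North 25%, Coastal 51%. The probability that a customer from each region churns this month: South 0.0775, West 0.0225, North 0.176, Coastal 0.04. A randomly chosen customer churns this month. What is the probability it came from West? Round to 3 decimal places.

0.059

Compute prior × likelihood for every hypothesis:
  South: 0.05 × 0.0775 = 0.003875
  West: 0.19 × 0.0225 = 0.004275
  North: 0.25 × 0.176 = 0.044
  Coastal: 0.51 × 0.04 = 0.0204
Sum = 0.07255.
P(West | evidence) = 0.004275 / 0.07255 ≈ 0.059.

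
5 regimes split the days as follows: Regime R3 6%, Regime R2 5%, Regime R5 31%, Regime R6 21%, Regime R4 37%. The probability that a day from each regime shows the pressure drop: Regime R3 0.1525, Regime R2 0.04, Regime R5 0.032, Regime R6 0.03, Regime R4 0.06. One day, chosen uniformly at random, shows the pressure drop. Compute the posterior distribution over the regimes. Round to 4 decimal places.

Prior × likelihood for each hypothesis:
  Regime R3: 0.06 × 0.1525 = 0.00915
  Regime R2: 0.05 × 0.04 = 0.002
  Regime R5: 0.31 × 0.032 = 0.00992
  Regime R6: 0.21 × 0.03 = 0.0063
  Regime R4: 0.37 × 0.06 = 0.0222
Total = 0.04957.
P(Regime R3 | drop) = 0.00915/0.04957 ≈ 0.1846
P(Regime R2 | drop) = 0.002/0.04957 ≈ 0.0403
P(Regime R5 | drop) = 0.00992/0.04957 ≈ 0.2001
P(Regime R6 | drop) = 0.0063/0.04957 ≈ 0.1271
P(Regime R4 | drop) = 0.0222/0.04957 ≈ 0.4479
(Check: 0.1846+0.0403+0.2001+0.1271+0.4479 = 1.0000.)

Regime R3 0.1846, Regime R2 0.0403, Regime R5 0.2001, Regime R6 0.1271, Regime R4 0.4479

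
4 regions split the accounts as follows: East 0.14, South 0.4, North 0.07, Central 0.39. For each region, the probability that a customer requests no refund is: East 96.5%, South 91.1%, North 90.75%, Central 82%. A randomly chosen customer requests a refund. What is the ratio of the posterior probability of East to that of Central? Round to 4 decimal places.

0.0698

Taking complements, P(refund | each) = East 0.035, South 0.089, North 0.0925, Central 0.18.
By Bayes' rule, posterior ∝ prior × likelihood:
  East: 0.14 × 0.035 = 0.0049
  South: 0.4 × 0.089 = 0.0356
  North: 0.07 × 0.0925 = 0.006475
  Central: 0.39 × 0.18 = 0.0702
Sum = 0.117175.
The ratio is 0.0049 / 0.0702 (the normalizer cancels) = 0.0698.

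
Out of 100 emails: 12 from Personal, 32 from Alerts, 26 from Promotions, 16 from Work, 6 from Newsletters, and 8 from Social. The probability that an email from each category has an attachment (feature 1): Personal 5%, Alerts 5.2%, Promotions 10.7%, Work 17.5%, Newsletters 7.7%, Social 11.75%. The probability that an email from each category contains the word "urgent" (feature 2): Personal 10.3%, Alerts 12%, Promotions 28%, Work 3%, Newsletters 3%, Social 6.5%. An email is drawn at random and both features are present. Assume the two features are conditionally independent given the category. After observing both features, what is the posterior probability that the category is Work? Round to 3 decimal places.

0.070

Prior × likelihood for each hypothesis:
  Personal: 0.12 × 0.05 × 0.103 = 0.000618
  Alerts: 0.32 × 0.052 × 0.12 = 0.0019968
  Promotions: 0.26 × 0.107 × 0.28 = 0.0077896
  Work: 0.16 × 0.175 × 0.03 = 0.00084
  Newsletters: 0.06 × 0.077 × 0.03 = 0.0001386
  Social: 0.08 × 0.1175 × 0.065 = 0.000611
Normalizing constant = 0.011994.
P(Work | evidence) = 0.00084 / 0.011994 ≈ 0.070.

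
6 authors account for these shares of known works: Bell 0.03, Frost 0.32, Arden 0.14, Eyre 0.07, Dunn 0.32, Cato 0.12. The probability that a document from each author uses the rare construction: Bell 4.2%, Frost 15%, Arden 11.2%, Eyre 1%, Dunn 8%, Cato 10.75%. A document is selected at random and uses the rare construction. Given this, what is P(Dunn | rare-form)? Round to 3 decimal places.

0.246

Prior × likelihood for each hypothesis:
  Bell: 0.03 × 0.042 = 0.00126
  Frost: 0.32 × 0.15 = 0.048
  Arden: 0.14 × 0.112 = 0.01568
  Eyre: 0.07 × 0.01 = 0.0007
  Dunn: 0.32 × 0.08 = 0.0256
  Cato: 0.12 × 0.1075 = 0.0129
Total = 0.10414.
P(Dunn | evidence) = 0.0256 / 0.10414 ≈ 0.246.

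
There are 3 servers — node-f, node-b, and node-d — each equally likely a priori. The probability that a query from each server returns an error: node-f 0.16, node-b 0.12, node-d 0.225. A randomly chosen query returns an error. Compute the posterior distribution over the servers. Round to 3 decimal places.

With a uniform prior (1/3 each), posterior ∝ likelihood:
  node-f: 0.16
  node-b: 0.12
  node-d: 0.225
Total = 0.505.
P(node-f | error) = 0.16/0.505 ≈ 0.317
P(node-b | error) = 0.12/0.505 ≈ 0.238
P(node-d | error) = 0.225/0.505 ≈ 0.446

node-f 0.317, node-b 0.238, node-d 0.446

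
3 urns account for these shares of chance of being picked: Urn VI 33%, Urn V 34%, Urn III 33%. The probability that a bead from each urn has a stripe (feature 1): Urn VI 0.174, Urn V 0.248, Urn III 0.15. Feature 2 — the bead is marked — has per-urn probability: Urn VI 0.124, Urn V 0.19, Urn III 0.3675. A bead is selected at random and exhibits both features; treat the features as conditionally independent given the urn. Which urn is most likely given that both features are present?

Urn III

By Bayes' rule, posterior ∝ prior × likelihood:
  Urn VI: 0.33 × 0.174 × 0.124 = 0.00712008
  Urn V: 0.34 × 0.248 × 0.19 = 0.0160208
  Urn III: 0.33 × 0.15 × 0.3675 = 0.01819125
Total = 0.04133213.
Largest term belongs to Urn III, so Urn III is most probable.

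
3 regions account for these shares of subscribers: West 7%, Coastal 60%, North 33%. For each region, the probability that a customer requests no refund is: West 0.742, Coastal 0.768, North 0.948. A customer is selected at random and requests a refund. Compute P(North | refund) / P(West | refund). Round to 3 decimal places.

Taking complements, P(refund | each) = West 0.258, Coastal 0.232, North 0.052.
Compute prior × likelihood for every hypothesis:
  West: 0.07 × 0.258 = 0.01806
  Coastal: 0.6 × 0.232 = 0.1392
  North: 0.33 × 0.052 = 0.01716
Sum = 0.17442.
The ratio is 0.01716 / 0.01806 (the normalizer cancels) = 0.950.

0.950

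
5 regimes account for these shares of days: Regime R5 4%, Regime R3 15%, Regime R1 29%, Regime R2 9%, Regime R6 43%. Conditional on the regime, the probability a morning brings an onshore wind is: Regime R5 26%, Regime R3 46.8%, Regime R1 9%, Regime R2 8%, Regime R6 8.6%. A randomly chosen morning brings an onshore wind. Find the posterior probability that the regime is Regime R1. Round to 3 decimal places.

0.173

By Bayes' rule, posterior ∝ prior × likelihood:
  Regime R5: 0.04 × 0.26 = 0.0104
  Regime R3: 0.15 × 0.468 = 0.0702
  Regime R1: 0.29 × 0.09 = 0.0261
  Regime R2: 0.09 × 0.08 = 0.0072
  Regime R6: 0.43 × 0.086 = 0.03698
Normalizing constant = 0.15088.
P(Regime R1 | evidence) = 0.0261 / 0.15088 ≈ 0.173.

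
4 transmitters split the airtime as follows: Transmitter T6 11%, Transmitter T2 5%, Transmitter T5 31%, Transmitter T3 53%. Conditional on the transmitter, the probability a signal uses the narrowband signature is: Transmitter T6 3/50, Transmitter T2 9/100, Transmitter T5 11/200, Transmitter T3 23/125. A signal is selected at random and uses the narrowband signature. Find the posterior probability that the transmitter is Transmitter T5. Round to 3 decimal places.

Compute prior × likelihood for every hypothesis:
  Transmitter T6: 0.11 × 0.06 = 0.0066
  Transmitter T2: 0.05 × 0.09 = 0.0045
  Transmitter T5: 0.31 × 0.055 = 0.01705
  Transmitter T3: 0.53 × 0.184 = 0.09752
Sum = 0.12567.
P(Transmitter T5 | evidence) = 0.01705 / 0.12567 ≈ 0.136.

0.136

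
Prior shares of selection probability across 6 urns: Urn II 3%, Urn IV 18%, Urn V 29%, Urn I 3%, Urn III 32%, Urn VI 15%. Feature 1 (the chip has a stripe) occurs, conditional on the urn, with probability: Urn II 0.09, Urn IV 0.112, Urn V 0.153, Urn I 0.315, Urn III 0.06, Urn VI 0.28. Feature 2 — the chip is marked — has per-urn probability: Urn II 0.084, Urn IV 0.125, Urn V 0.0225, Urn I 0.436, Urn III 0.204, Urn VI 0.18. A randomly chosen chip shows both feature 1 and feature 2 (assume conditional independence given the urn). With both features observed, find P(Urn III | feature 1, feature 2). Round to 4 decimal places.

0.2025

By Bayes' rule, posterior ∝ prior × likelihood:
  Urn II: 0.03 × 0.09 × 0.084 = 0.0002268
  Urn IV: 0.18 × 0.112 × 0.125 = 0.00252
  Urn V: 0.29 × 0.153 × 0.0225 = 0.000998325
  Urn I: 0.03 × 0.315 × 0.436 = 0.0041202
  Urn III: 0.32 × 0.06 × 0.204 = 0.0039168
  Urn VI: 0.15 × 0.28 × 0.18 = 0.00756
Total = 0.019342125.
P(Urn III | evidence) = 0.0039168 / 0.019342125 ≈ 0.2025.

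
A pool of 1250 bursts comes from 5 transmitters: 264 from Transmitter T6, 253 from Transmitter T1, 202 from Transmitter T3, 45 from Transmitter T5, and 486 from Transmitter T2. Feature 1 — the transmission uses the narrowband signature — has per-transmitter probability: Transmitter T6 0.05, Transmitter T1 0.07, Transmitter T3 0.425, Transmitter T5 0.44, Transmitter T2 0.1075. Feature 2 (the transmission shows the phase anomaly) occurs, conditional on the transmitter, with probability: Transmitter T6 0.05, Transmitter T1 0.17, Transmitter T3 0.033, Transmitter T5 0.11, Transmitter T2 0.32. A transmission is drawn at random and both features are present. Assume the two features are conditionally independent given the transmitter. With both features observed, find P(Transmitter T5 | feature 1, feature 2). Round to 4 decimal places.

Prior × likelihood for each hypothesis:
  Transmitter T6: 0.2112 × 0.05 × 0.05 = 0.000528
  Transmitter T1: 0.2024 × 0.07 × 0.17 = 0.00240856
  Transmitter T3: 0.1616 × 0.425 × 0.033 = 0.00226644
  Transmitter T5: 0.036 × 0.44 × 0.11 = 0.0017424
  Transmitter T2: 0.3888 × 0.1075 × 0.32 = 0.01337472
Total = 0.02032012.
P(Transmitter T5 | evidence) = 0.0017424 / 0.02032012 ≈ 0.0857.

0.0857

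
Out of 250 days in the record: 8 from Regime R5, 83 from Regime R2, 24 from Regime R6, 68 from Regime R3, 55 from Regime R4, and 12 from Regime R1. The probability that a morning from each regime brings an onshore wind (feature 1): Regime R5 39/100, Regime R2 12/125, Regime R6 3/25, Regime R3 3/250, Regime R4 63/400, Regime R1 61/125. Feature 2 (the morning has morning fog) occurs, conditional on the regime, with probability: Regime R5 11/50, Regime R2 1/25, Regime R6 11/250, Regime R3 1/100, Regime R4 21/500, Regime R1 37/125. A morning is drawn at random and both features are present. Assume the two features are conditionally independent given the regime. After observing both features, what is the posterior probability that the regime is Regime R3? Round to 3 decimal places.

0.003

By Bayes' rule, posterior ∝ prior × likelihood:
  Regime R5: 0.032 × 0.39 × 0.22 = 0.0027456
  Regime R2: 0.332 × 0.096 × 0.04 = 0.00127488
  Regime R6: 0.096 × 0.12 × 0.044 = 0.00050688
  Regime R3: 0.272 × 0.012 × 0.01 = 0.00003264
  Regime R4: 0.22 × 0.1575 × 0.042 = 0.0014553
  Regime R1: 0.048 × 0.488 × 0.296 = 0.006933504
Total = 0.012948804.
P(Regime R3 | evidence) = 0.00003264 / 0.012948804 ≈ 0.003.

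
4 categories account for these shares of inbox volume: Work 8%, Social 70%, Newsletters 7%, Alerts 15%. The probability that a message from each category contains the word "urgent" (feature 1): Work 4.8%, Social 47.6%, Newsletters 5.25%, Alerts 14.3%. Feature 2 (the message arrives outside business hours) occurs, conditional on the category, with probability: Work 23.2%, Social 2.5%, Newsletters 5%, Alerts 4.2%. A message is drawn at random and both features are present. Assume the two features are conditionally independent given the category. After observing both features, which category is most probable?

Prior × likelihood for each hypothesis:
  Work: 0.08 × 0.048 × 0.232 = 0.00089088
  Social: 0.7 × 0.476 × 0.025 = 0.00833
  Newsletters: 0.07 × 0.0525 × 0.05 = 0.00018375
  Alerts: 0.15 × 0.143 × 0.042 = 0.0009009
Normalizing constant = 0.01030553.
Largest term belongs to Social, so Social is most probable.

Social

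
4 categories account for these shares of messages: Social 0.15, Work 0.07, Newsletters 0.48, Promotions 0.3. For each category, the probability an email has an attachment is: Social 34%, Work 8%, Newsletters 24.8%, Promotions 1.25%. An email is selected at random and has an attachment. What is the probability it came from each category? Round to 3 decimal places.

Compute prior × likelihood for every hypothesis:
  Social: 0.15 × 0.34 = 0.051
  Work: 0.07 × 0.08 = 0.0056
  Newsletters: 0.48 × 0.248 = 0.11904
  Promotions: 0.3 × 0.0125 = 0.00375
Total = 0.17939.
P(Social | attachment) = 0.051/0.17939 ≈ 0.284
P(Work | attachment) = 0.0056/0.17939 ≈ 0.031
P(Newsletters | attachment) = 0.11904/0.17939 ≈ 0.664
P(Promotions | attachment) = 0.00375/0.17939 ≈ 0.021

Social 0.284, Work 0.031, Newsletters 0.664, Promotions 0.021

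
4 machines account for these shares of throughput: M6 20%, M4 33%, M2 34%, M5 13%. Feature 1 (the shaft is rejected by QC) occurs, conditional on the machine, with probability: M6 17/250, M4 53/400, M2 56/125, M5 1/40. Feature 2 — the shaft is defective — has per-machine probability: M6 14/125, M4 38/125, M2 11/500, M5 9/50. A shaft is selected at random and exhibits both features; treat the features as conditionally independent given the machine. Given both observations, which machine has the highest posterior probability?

M4

Unnormalized posteriors (prior × likelihood):
  M6: 0.2 × 0.068 × 0.112 = 0.0015232
  M4: 0.33 × 0.1325 × 0.304 = 0.0132924
  M2: 0.34 × 0.448 × 0.022 = 0.00335104
  M5: 0.13 × 0.025 × 0.18 = 0.000585
Total = 0.01875164.
Largest term belongs to M4, so M4 is most probable.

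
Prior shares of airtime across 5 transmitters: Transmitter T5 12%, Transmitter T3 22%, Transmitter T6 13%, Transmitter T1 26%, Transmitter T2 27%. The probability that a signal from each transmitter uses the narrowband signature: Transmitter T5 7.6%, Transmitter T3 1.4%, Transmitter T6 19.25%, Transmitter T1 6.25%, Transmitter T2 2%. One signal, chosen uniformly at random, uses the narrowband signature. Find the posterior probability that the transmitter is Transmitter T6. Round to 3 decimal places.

0.425

Prior × likelihood for each hypothesis:
  Transmitter T5: 0.12 × 0.076 = 0.00912
  Transmitter T3: 0.22 × 0.014 = 0.00308
  Transmitter T6: 0.13 × 0.1925 = 0.025025
  Transmitter T1: 0.26 × 0.0625 = 0.01625
  Transmitter T2: 0.27 × 0.02 = 0.0054
Sum = 0.058875.
P(Transmitter T6 | evidence) = 0.025025 / 0.058875 ≈ 0.425.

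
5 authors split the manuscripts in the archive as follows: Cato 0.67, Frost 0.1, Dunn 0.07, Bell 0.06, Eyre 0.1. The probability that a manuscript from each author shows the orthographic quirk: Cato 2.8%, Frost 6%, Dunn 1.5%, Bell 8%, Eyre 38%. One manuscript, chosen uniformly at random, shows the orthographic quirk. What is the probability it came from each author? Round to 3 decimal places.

Cato 0.273, Frost 0.087, Dunn 0.015, Bell 0.070, Eyre 0.554

Compute prior × likelihood for every hypothesis:
  Cato: 0.67 × 0.028 = 0.01876
  Frost: 0.1 × 0.06 = 0.006
  Dunn: 0.07 × 0.015 = 0.00105
  Bell: 0.06 × 0.08 = 0.0048
  Eyre: 0.1 × 0.38 = 0.038
Total = 0.06861.
P(Cato | quirk) = 0.01876/0.06861 ≈ 0.273
P(Frost | quirk) = 0.006/0.06861 ≈ 0.087
P(Dunn | quirk) = 0.00105/0.06861 ≈ 0.015
P(Bell | quirk) = 0.0048/0.06861 ≈ 0.070
P(Eyre | quirk) = 0.038/0.06861 ≈ 0.554
(Check: 0.273+0.087+0.015+0.070+0.554 = 0.999.)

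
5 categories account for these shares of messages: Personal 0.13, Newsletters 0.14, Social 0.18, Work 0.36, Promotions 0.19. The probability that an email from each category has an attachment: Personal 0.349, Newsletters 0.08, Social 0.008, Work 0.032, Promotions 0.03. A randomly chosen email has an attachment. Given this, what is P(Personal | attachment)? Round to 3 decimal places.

0.603

Prior × likelihood for each hypothesis:
  Personal: 0.13 × 0.349 = 0.04537
  Newsletters: 0.14 × 0.08 = 0.0112
  Social: 0.18 × 0.008 = 0.00144
  Work: 0.36 × 0.032 = 0.01152
  Promotions: 0.19 × 0.03 = 0.0057
Sum = 0.07523.
P(Personal | evidence) = 0.04537 / 0.07523 ≈ 0.603.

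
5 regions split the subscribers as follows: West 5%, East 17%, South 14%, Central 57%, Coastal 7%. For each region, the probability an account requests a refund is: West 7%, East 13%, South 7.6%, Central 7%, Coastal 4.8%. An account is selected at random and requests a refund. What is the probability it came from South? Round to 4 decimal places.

0.1338

Unnormalized posteriors (prior × likelihood):
  West: 0.05 × 0.07 = 0.0035
  East: 0.17 × 0.13 = 0.0221
  South: 0.14 × 0.076 = 0.01064
  Central: 0.57 × 0.07 = 0.0399
  Coastal: 0.07 × 0.048 = 0.00336
Normalizing constant = 0.0795.
P(South | evidence) = 0.01064 / 0.0795 ≈ 0.1338.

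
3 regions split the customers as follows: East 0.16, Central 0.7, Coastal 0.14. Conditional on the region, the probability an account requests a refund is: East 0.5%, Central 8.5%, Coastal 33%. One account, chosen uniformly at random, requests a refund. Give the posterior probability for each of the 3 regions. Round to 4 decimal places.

East 0.0075, Central 0.5587, Coastal 0.4338

Compute prior × likelihood for every hypothesis:
  East: 0.16 × 0.005 = 0.0008
  Central: 0.7 × 0.085 = 0.0595
  Coastal: 0.14 × 0.33 = 0.0462
Normalizing constant = 0.1065.
P(East | refund) = 0.0008/0.1065 ≈ 0.0075
P(Central | refund) = 0.0595/0.1065 ≈ 0.5587
P(Coastal | refund) = 0.0462/0.1065 ≈ 0.4338
(Check: 0.0075+0.5587+0.4338 = 1.0000.)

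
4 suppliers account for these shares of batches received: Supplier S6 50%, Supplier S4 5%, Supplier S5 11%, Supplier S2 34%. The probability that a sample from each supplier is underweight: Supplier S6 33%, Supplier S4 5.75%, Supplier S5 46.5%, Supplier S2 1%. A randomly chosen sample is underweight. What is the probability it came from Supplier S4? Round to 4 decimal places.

0.0129

Unnormalized posteriors (prior × likelihood):
  Supplier S6: 0.5 × 0.33 = 0.165
  Supplier S4: 0.05 × 0.0575 = 0.002875
  Supplier S5: 0.11 × 0.465 = 0.05115
  Supplier S2: 0.34 × 0.01 = 0.0034
Total = 0.222425.
P(Supplier S4 | evidence) = 0.002875 / 0.222425 ≈ 0.0129.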